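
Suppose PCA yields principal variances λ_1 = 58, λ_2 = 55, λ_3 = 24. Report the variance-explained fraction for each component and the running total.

Step 1 — total variance = trace(Sigma) = Σ λ_i = 58 + 55 + 24 = 137.

Step 2 — fraction explained by component i = λ_i / Σ λ:
  PC1: 58/137 = 0.4234
  PC2: 55/137 = 0.4015
  PC3: 24/137 = 0.1752

Step 3 — cumulative fraction after k components = (λ_1 + ... + λ_k) / Σ λ:
  k = 1: 58/137 = 0.4234
  k = 2: (58 + 55)/137 = 113/137 = 0.8248
  k = 3: (58 + 55 + 24)/137 = 137/137 = 1

Summary (fraction, with percent):

explained: PC1 0.4234 (42.34%), PC2 0.4015 (40.15%), PC3 0.1752 (17.52%);  cumulative: 0.4234, 0.8248, 1


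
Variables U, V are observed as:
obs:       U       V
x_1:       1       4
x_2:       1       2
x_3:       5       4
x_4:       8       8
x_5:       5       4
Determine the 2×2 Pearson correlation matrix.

Step 1 — column means:
  mean(U) = (1 + 1 + 5 + 8 + 5) / 5 = 20/5 = 4
  mean(V) = (4 + 2 + 4 + 8 + 4) / 5 = 22/5 = 4.4

Step 2 — sample variances and covariances s[i,j] = (1/(n-1)) · Σ_k (x_{k,i} - mean_i) · (x_{k,j} - mean_j), with n-1 = 4:
  s[U,U] = ((-3)·(-3) + (-3)·(-3) + (1)·(1) + (4)·(4) + (1)·(1)) / 4 = 36/4 = 9
  s[U,V] = ((-3)·(-0.4) + (-3)·(-2.4) + (1)·(-0.4) + (4)·(3.6) + (1)·(-0.4)) / 4 = 22/4 = 5.5
  s[V,V] = ((-0.4)·(-0.4) + (-2.4)·(-2.4) + (-0.4)·(-0.4) + (3.6)·(3.6) + (-0.4)·(-0.4)) / 4 = 19.2/4 = 4.8
  Sample standard deviations s_i = √(s[i,i]):
  s(U) = √(9) = 3
  s(V) = √(4.8) = 2.1909

Step 3 — r_{ij} = s_{ij} / (s_i · s_j):
  r[U,U] = 1 (diagonal).
  r[U,V] = 5.5 / (3 · 2.1909) = 5.5 / 6.5727 = 0.8368
  r[V,V] = 1 (diagonal).

R is symmetric with unit diagonal. Assembling:

R = [[1, 0.8368],
 [0.8368, 1]]


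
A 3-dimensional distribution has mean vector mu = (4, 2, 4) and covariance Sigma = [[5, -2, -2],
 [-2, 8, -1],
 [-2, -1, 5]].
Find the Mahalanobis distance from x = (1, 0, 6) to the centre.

Step 1 — centre the observation: (x - mu) = (-3, -2, 2).

Step 2 — invert Sigma (cofactor / det for 3×3, or solve directly):
  Sigma^{-1} = [[0.2889, 0.0889, 0.1333],
 [0.0889, 0.1556, 0.0667],
 [0.1333, 0.0667, 0.2667]].

Step 3 — form the quadratic (x - mu)^T · Sigma^{-1} · (x - mu):
  Sigma^{-1} · (x - mu) = (-0.7778, -0.4444, 0).
  (x - mu)^T · [Sigma^{-1} · (x - mu)] = (-3)·(-0.7778) + (-2)·(-0.4444) + (2)·(0) = 3.2222.

Step 4 — take square root: d = √(3.2222) ≈ 1.7951.

d(x, mu) = √(3.2222) ≈ 1.7951


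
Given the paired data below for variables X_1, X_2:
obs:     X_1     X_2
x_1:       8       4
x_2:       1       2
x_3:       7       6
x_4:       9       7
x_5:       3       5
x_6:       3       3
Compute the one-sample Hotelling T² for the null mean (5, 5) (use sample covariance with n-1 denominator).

Step 1 — sample mean vector:
  mean(X_1) = (8 + 1 + 7 + 9 + 3 + 3) / 6 = 31/6 = 5.1667
  mean(X_2) = (4 + 2 + 6 + 7 + 5 + 3) / 6 = 27/6 = 4.5
  x̄ = (5.1667, 4.5),  deviation x̄ - mu_0 = (5.1667, 4.5) - (5, 5) = (0.1667, -0.5).

Step 2 — sample covariance matrix, S[i,j] = (1/(n-1)) · Σ_k (x_{k,i} - mean_i) · (x_{k,j} - mean_j), divisor n-1 = 5:
  S[X_1,X_1] = ((2.8333)·(2.8333) + (-4.1667)·(-4.1667) + (1.8333)·(1.8333) + (3.8333)·(3.8333) + (-2.1667)·(-2.1667) + (-2.1667)·(-2.1667)) / 5 = 52.8333/5 = 10.5667
  S[X_1,X_2] = ((2.8333)·(-0.5) + (-4.1667)·(-2.5) + (1.8333)·(1.5) + (3.8333)·(2.5) + (-2.1667)·(0.5) + (-2.1667)·(-1.5)) / 5 = 23.5/5 = 4.7
  S[X_2,X_2] = ((-0.5)·(-0.5) + (-2.5)·(-2.5) + (1.5)·(1.5) + (2.5)·(2.5) + (0.5)·(0.5) + (-1.5)·(-1.5)) / 5 = 17.5/5 = 3.5
  S = [[10.5667, 4.7],
 [4.7, 3.5]].

Step 3 — invert S. det(S) = 10.5667·3.5 - (4.7)² = 14.8933.
  S^{-1} = (1/det) · [[d, -b], [-b, a]] = [[0.235, -0.3156],
 [-0.3156, 0.7095]].

Step 4 — quadratic form (x̄ - mu_0)^T · S^{-1} · (x̄ - mu_0):
  S^{-1} · (x̄ - mu_0) = (0.197, -0.4073),
  (x̄ - mu_0)^T · [...] = (0.1667)·(0.197) + (-0.5)·(-0.4073) = 0.2365.

Step 5 — scale by n: T² = 6 · 0.2365 = 1.419.

T² ≈ 1.419


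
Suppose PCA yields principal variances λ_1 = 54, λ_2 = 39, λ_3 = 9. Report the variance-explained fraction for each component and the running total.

Step 1 — total variance = trace(Sigma) = Σ λ_i = 54 + 39 + 9 = 102.

Step 2 — fraction explained by component i = λ_i / Σ λ:
  PC1: 54/102 = 0.5294
  PC2: 39/102 = 0.3824
  PC3: 9/102 = 0.0882

Step 3 — cumulative fraction after k components = (λ_1 + ... + λ_k) / Σ λ:
  k = 1: 54/102 = 0.5294
  k = 2: (54 + 39)/102 = 93/102 = 0.9118
  k = 3: (54 + 39 + 9)/102 = 102/102 = 1

Summary (fraction, with percent):

explained: PC1 0.5294 (52.94%), PC2 0.3824 (38.24%), PC3 0.0882 (8.82%);  cumulative: 0.5294, 0.9118, 1


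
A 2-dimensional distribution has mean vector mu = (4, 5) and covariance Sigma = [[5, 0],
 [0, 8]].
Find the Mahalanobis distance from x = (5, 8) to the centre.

Step 1 — centre the observation: (x - mu) = (1, 3).

Step 2 — invert Sigma. det(Sigma) = 5·8 - (0)² = 40.
  Sigma^{-1} = (1/det) · [[d, -b], [-b, a]] = [[0.2, 0],
 [0, 0.125]].

Step 3 — form the quadratic (x - mu)^T · Sigma^{-1} · (x - mu):
  Sigma^{-1} · (x - mu) = (0.2, 0.375).
  (x - mu)^T · [Sigma^{-1} · (x - mu)] = (1)·(0.2) + (3)·(0.375) = 1.325.

Step 4 — take square root: d = √(1.325) ≈ 1.1511.

d(x, mu) = √(1.325) ≈ 1.1511


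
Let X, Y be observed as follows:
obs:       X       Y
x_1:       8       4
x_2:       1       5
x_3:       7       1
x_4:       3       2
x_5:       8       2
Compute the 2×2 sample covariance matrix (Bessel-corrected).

Step 1 — column means:
  mean(X) = (8 + 1 + 7 + 3 + 8) / 5 = 27/5 = 5.4
  mean(Y) = (4 + 5 + 1 + 2 + 2) / 5 = 14/5 = 2.8

Step 2 — sample covariance S[i,j] = (1/(n-1)) · Σ_k (x_{k,i} - mean_i) · (x_{k,j} - mean_j), with n-1 = 4.
  S[X,X] = ((2.6)·(2.6) + (-4.4)·(-4.4) + (1.6)·(1.6) + (-2.4)·(-2.4) + (2.6)·(2.6)) / 4 = 41.2/4 = 10.3
  S[X,Y] = ((2.6)·(1.2) + (-4.4)·(2.2) + (1.6)·(-1.8) + (-2.4)·(-0.8) + (2.6)·(-0.8)) / 4 = -9.6/4 = -2.4
  S[Y,Y] = ((1.2)·(1.2) + (2.2)·(2.2) + (-1.8)·(-1.8) + (-0.8)·(-0.8) + (-0.8)·(-0.8)) / 4 = 10.8/4 = 2.7

S is symmetric (S[j,i] = S[i,j]). Assembling:

S = [[10.3, -2.4],
 [-2.4, 2.7]]


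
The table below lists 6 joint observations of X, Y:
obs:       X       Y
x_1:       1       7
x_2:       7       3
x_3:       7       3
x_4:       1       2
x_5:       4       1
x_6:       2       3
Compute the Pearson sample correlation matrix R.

Step 1 — column means:
  mean(X) = (1 + 7 + 7 + 1 + 4 + 2) / 6 = 22/6 = 3.6667
  mean(Y) = (7 + 3 + 3 + 2 + 1 + 3) / 6 = 19/6 = 3.1667

Step 2 — sample variances and covariances s[i,j] = (1/(n-1)) · Σ_k (x_{k,i} - mean_i) · (x_{k,j} - mean_j), with n-1 = 5:
  s[X,X] = ((-2.6667)·(-2.6667) + (3.3333)·(3.3333) + (3.3333)·(3.3333) + (-2.6667)·(-2.6667) + (0.3333)·(0.3333) + (-1.6667)·(-1.6667)) / 5 = 39.3333/5 = 7.8667
  s[X,Y] = ((-2.6667)·(3.8333) + (3.3333)·(-0.1667) + (3.3333)·(-0.1667) + (-2.6667)·(-1.1667) + (0.3333)·(-2.1667) + (-1.6667)·(-0.1667)) / 5 = -8.6667/5 = -1.7333
  s[Y,Y] = ((3.8333)·(3.8333) + (-0.1667)·(-0.1667) + (-0.1667)·(-0.1667) + (-1.1667)·(-1.1667) + (-2.1667)·(-2.1667) + (-0.1667)·(-0.1667)) / 5 = 20.8333/5 = 4.1667
  Sample standard deviations s_i = √(s[i,i]):
  s(X) = √(7.8667) = 2.8048
  s(Y) = √(4.1667) = 2.0412

Step 3 — r_{ij} = s_{ij} / (s_i · s_j):
  r[X,X] = 1 (diagonal).
  r[X,Y] = -1.7333 / (2.8048 · 2.0412) = -1.7333 / 5.7252 = -0.3028
  r[Y,Y] = 1 (diagonal).

R is symmetric with unit diagonal. Assembling:

R = [[1, -0.3028],
 [-0.3028, 1]]


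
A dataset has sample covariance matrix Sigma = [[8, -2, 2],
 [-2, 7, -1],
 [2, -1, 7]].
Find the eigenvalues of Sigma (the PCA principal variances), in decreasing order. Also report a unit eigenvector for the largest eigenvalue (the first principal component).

Step 1 — characteristic polynomial p(λ) = det(λI - Sigma) = λ³ - tr·λ² + c_1·λ - det, where tr = trace, c_1 = sum of the principal 2×2 minors, det = det(Sigma):
  tr = 8 + 7 + 7 = 22,
  c_1 = (8·7 - (-2)²) + (8·7 - (2)²) + (7·7 - (-1)²) = 52 + 52 + 48 = 152,
  det = 8·(7·7 - (-1)²) - (-2)·((-2)·7 - (-1)·(2)) + (2)·((-2)·(-1) - 7·(2)) = 8·(48) - (-2)·(-12) + (2)·(-12) = 336.
  So p(λ) = λ³ - 22λ² + 152λ - 336.
Step 2 — look for an integer root (rational root theorem: any rational root is an integer divisor of 336). Testing λ = 6:
  p(6) = 216 - 792 + 912 - 336 = 0  ✓
  Dividing out (λ - 6): p(λ) = (λ - 6)(λ² - 16λ + 56).
Step 3 — remaining eigenvalues from the quadratic λ² - 16λ + 56 = 0:
  Δ = 16² - 4·56 = 256 - 224 = 32,  λ = (16 ± √32)/2 = (16 ± 5.6569)/2 ≈ 10.8284 or 5.1716.
  Sorted: λ_1 = 10.8284,  λ_2 = 6,  λ_3 = 5.1716  (check: sum = 22 = tr ✓).

Step 4 — unit eigenvector for λ_1 ≈ 10.8284: v spans the null space of (Sigma - λ_1 I), whose rows are
  r_1 = (-2.8284, -2, 2),  r_2 = (-2, -3.8284, -1),  r_3 = (2, -1, -3.8284).
  v is orthogonal to every row, so take v ∝ r_1 × r_2 = ((-2)·(-1) - (2)·(-3.8284), (2)·(-2) - (-2.8284)·(-1), (-2.8284)·(-3.8284) - (-2)·(-2)) ≈ (9.6569, -6.8284, 6.8284).
  Let u = (9.6569, -6.8284, 6.8284).
  ||u|| = √((9.6569)² + (-6.8284)² + (6.8284)²) = √(186.5097) ≈ 13.6569,  v_1 = u/||u|| ≈ (0.7071, -0.5, 0.5) (||v_1|| = 1).

λ_1 = 10.8284,  λ_2 = 6,  λ_3 = 5.1716;  v_1 ≈ (0.7071, -0.5, 0.5)


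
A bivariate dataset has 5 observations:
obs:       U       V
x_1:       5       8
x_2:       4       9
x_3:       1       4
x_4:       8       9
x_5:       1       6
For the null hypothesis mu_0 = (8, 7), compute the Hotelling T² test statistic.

Step 1 — sample mean vector:
  mean(U) = (5 + 4 + 1 + 8 + 1) / 5 = 19/5 = 3.8
  mean(V) = (8 + 9 + 4 + 9 + 6) / 5 = 36/5 = 7.2
  x̄ = (3.8, 7.2),  deviation x̄ - mu_0 = (3.8, 7.2) - (8, 7) = (-4.2, 0.2).

Step 2 — sample covariance matrix, S[i,j] = (1/(n-1)) · Σ_k (x_{k,i} - mean_i) · (x_{k,j} - mean_j), divisor n-1 = 4:
  S[U,U] = ((1.2)·(1.2) + (0.2)·(0.2) + (-2.8)·(-2.8) + (4.2)·(4.2) + (-2.8)·(-2.8)) / 4 = 34.8/4 = 8.7
  S[U,V] = ((1.2)·(0.8) + (0.2)·(1.8) + (-2.8)·(-3.2) + (4.2)·(1.8) + (-2.8)·(-1.2)) / 4 = 21.2/4 = 5.3
  S[V,V] = ((0.8)·(0.8) + (1.8)·(1.8) + (-3.2)·(-3.2) + (1.8)·(1.8) + (-1.2)·(-1.2)) / 4 = 18.8/4 = 4.7
  S = [[8.7, 5.3],
 [5.3, 4.7]].

Step 3 — invert S. det(S) = 8.7·4.7 - (5.3)² = 12.8.
  S^{-1} = (1/det) · [[d, -b], [-b, a]] = [[0.3672, -0.4141],
 [-0.4141, 0.6797]].

Step 4 — quadratic form (x̄ - mu_0)^T · S^{-1} · (x̄ - mu_0):
  S^{-1} · (x̄ - mu_0) = (-1.625, 1.875),
  (x̄ - mu_0)^T · [...] = (-4.2)·(-1.625) + (0.2)·(1.875) = 7.2.

Step 5 — scale by n: T² = 5 · 7.2 = 36.

T² ≈ 36


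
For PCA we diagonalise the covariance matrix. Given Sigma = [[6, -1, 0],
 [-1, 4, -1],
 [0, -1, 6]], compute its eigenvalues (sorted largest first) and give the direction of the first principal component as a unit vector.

Step 1 — characteristic polynomial p(λ) = det(λI - Sigma) = λ³ - tr·λ² + c_1·λ - det, where tr = trace, c_1 = sum of the principal 2×2 minors, det = det(Sigma):
  tr = 6 + 4 + 6 = 16,
  c_1 = (6·4 - (-1)²) + (6·6 - (0)²) + (4·6 - (-1)²) = 23 + 36 + 23 = 82,
  det = 6·(4·6 - (-1)²) - (-1)·((-1)·6 - (-1)·(0)) + (0)·((-1)·(-1) - 4·(0)) = 6·(23) - (-1)·(-6) + (0)·(1) = 132.
  So p(λ) = λ³ - 16λ² + 82λ - 132.
Step 2 — look for an integer root (rational root theorem: any rational root is an integer divisor of 132). Testing λ = 6:
  p(6) = 216 - 576 + 492 - 132 = 0  ✓
  Dividing out (λ - 6): p(λ) = (λ - 6)(λ² - 10λ + 22).
Step 3 — remaining eigenvalues from the quadratic λ² - 10λ + 22 = 0:
  Δ = 10² - 4·22 = 100 - 88 = 12,  λ = (10 ± √12)/2 = (10 ± 3.4641)/2 ≈ 6.7321 or 3.2679.
  Sorted: λ_1 = 6.7321,  λ_2 = 6,  λ_3 = 3.2679  (check: sum = 16 = tr ✓).

Step 4 — unit eigenvector for λ_1 ≈ 6.7321: v spans the null space of (Sigma - λ_1 I), whose rows are
  r_1 = (-0.7321, -1, 0),  r_2 = (-1, -2.7321, -1),  r_3 = (0, -1, -0.7321).
  v is orthogonal to every row, so take v ∝ r_1 × r_2 = ((-1)·(-1) - (0)·(-2.7321), (0)·(-1) - (-0.7321)·(-1), (-0.7321)·(-2.7321) - (-1)·(-1)) ≈ (1, -0.7321, 1).
  Let u = (1, -0.7321, 1).
  ||u|| = √((1)² + (-0.7321)² + (1)²) = √(2.5359) ≈ 1.5925,  v_1 = u/||u|| ≈ (0.628, -0.4597, 0.628) (||v_1|| = 1).

λ_1 = 6.7321,  λ_2 = 6,  λ_3 = 3.2679;  v_1 ≈ (0.628, -0.4597, 0.628)


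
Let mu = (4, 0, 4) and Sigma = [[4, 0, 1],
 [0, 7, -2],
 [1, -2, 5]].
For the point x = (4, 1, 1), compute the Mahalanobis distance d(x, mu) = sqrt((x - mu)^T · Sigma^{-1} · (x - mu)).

Step 1 — centre the observation: (x - mu) = (0, 1, -3).

Step 2 — invert Sigma (cofactor / det for 3×3, or solve directly):
  Sigma^{-1} = [[0.265, -0.0171, -0.0598],
 [-0.0171, 0.1624, 0.0684],
 [-0.0598, 0.0684, 0.2393]].

Step 3 — form the quadratic (x - mu)^T · Sigma^{-1} · (x - mu):
  Sigma^{-1} · (x - mu) = (0.1624, -0.0427, -0.6496).
  (x - mu)^T · [Sigma^{-1} · (x - mu)] = (0)·(0.1624) + (1)·(-0.0427) + (-3)·(-0.6496) = 1.906.

Step 4 — take square root: d = √(1.906) ≈ 1.3806.

d(x, mu) = √(1.906) ≈ 1.3806


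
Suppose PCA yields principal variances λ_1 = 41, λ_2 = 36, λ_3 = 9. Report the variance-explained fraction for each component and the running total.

Step 1 — total variance = trace(Sigma) = Σ λ_i = 41 + 36 + 9 = 86.

Step 2 — fraction explained by component i = λ_i / Σ λ:
  PC1: 41/86 = 0.4767
  PC2: 36/86 = 0.4186
  PC3: 9/86 = 0.1047

Step 3 — cumulative fraction after k components = (λ_1 + ... + λ_k) / Σ λ:
  k = 1: 41/86 = 0.4767
  k = 2: (41 + 36)/86 = 77/86 = 0.8953
  k = 3: (41 + 36 + 9)/86 = 86/86 = 1

Summary (fraction, with percent):

explained: PC1 0.4767 (47.67%), PC2 0.4186 (41.86%), PC3 0.1047 (10.47%);  cumulative: 0.4767, 0.8953, 1


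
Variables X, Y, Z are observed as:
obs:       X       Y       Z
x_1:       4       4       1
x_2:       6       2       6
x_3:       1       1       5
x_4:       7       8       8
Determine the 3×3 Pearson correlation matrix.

Step 1 — column means:
  mean(X) = (4 + 6 + 1 + 7) / 4 = 18/4 = 4.5
  mean(Y) = (4 + 2 + 1 + 8) / 4 = 15/4 = 3.75
  mean(Z) = (1 + 6 + 5 + 8) / 4 = 20/4 = 5

Step 2 — sample variances and covariances s[i,j] = (1/(n-1)) · Σ_k (x_{k,i} - mean_i) · (x_{k,j} - mean_j), with n-1 = 3:
  s[X,X] = ((-0.5)·(-0.5) + (1.5)·(1.5) + (-3.5)·(-3.5) + (2.5)·(2.5)) / 3 = 21/3 = 7
  s[X,Y] = ((-0.5)·(0.25) + (1.5)·(-1.75) + (-3.5)·(-2.75) + (2.5)·(4.25)) / 3 = 17.5/3 = 5.8333
  s[X,Z] = ((-0.5)·(-4) + (1.5)·(1) + (-3.5)·(0) + (2.5)·(3)) / 3 = 11/3 = 3.6667
  s[Y,Y] = ((0.25)·(0.25) + (-1.75)·(-1.75) + (-2.75)·(-2.75) + (4.25)·(4.25)) / 3 = 28.75/3 = 9.5833
  s[Y,Z] = ((0.25)·(-4) + (-1.75)·(1) + (-2.75)·(0) + (4.25)·(3)) / 3 = 10/3 = 3.3333
  s[Z,Z] = ((-4)·(-4) + (1)·(1) + (0)·(0) + (3)·(3)) / 3 = 26/3 = 8.6667
  Sample standard deviations s_i = √(s[i,i]):
  s(X) = √(7) = 2.6458
  s(Y) = √(9.5833) = 3.0957
  s(Z) = √(8.6667) = 2.9439

Step 3 — r_{ij} = s_{ij} / (s_i · s_j):
  r[X,X] = 1 (diagonal).
  r[X,Y] = 5.8333 / (2.6458 · 3.0957) = 5.8333 / 8.1904 = 0.7122
  r[X,Z] = 3.6667 / (2.6458 · 2.9439) = 3.6667 / 7.7889 = 0.4708
  r[Y,Y] = 1 (diagonal).
  r[Y,Z] = 3.3333 / (3.0957 · 2.9439) = 3.3333 / 9.1135 = 0.3658
  r[Z,Z] = 1 (diagonal).

R is symmetric with unit diagonal. Assembling:

R = [[1, 0.7122, 0.4708],
 [0.7122, 1, 0.3658],
 [0.4708, 0.3658, 1]]


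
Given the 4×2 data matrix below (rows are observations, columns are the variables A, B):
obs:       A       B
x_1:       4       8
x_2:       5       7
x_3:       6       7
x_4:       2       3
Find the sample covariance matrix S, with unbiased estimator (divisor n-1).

Step 1 — column means:
  mean(A) = (4 + 5 + 6 + 2) / 4 = 17/4 = 4.25
  mean(B) = (8 + 7 + 7 + 3) / 4 = 25/4 = 6.25

Step 2 — sample covariance S[i,j] = (1/(n-1)) · Σ_k (x_{k,i} - mean_i) · (x_{k,j} - mean_j), with n-1 = 3.
  S[A,A] = ((-0.25)·(-0.25) + (0.75)·(0.75) + (1.75)·(1.75) + (-2.25)·(-2.25)) / 3 = 8.75/3 = 2.9167
  S[A,B] = ((-0.25)·(1.75) + (0.75)·(0.75) + (1.75)·(0.75) + (-2.25)·(-3.25)) / 3 = 8.75/3 = 2.9167
  S[B,B] = ((1.75)·(1.75) + (0.75)·(0.75) + (0.75)·(0.75) + (-3.25)·(-3.25)) / 3 = 14.75/3 = 4.9167

S is symmetric (S[j,i] = S[i,j]). Assembling:

S = [[2.9167, 2.9167],
 [2.9167, 4.9167]]


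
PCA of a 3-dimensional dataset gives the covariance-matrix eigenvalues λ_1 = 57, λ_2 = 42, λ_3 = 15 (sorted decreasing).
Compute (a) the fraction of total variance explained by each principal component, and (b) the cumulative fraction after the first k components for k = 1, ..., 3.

Step 1 — total variance = trace(Sigma) = Σ λ_i = 57 + 42 + 15 = 114.

Step 2 — fraction explained by component i = λ_i / Σ λ:
  PC1: 57/114 = 0.5
  PC2: 42/114 = 0.3684
  PC3: 15/114 = 0.1316

Step 3 — cumulative fraction after k components = (λ_1 + ... + λ_k) / Σ λ:
  k = 1: 57/114 = 0.5
  k = 2: (57 + 42)/114 = 99/114 = 0.8684
  k = 3: (57 + 42 + 15)/114 = 114/114 = 1

Summary (fraction, with percent):

explained: PC1 0.5 (50%), PC2 0.3684 (36.84%), PC3 0.1316 (13.16%);  cumulative: 0.5, 0.8684, 1


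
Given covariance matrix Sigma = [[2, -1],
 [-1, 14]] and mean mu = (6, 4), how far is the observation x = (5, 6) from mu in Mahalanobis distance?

Step 1 — centre the observation: (x - mu) = (-1, 2).

Step 2 — invert Sigma. det(Sigma) = 2·14 - (-1)² = 27.
  Sigma^{-1} = (1/det) · [[d, -b], [-b, a]] = [[0.5185, 0.037],
 [0.037, 0.0741]].

Step 3 — form the quadratic (x - mu)^T · Sigma^{-1} · (x - mu):
  Sigma^{-1} · (x - mu) = (-0.4444, 0.1111).
  (x - mu)^T · [Sigma^{-1} · (x - mu)] = (-1)·(-0.4444) + (2)·(0.1111) = 0.6667.

Step 4 — take square root: d = √(0.6667) ≈ 0.8165.

d(x, mu) = √(0.6667) ≈ 0.8165


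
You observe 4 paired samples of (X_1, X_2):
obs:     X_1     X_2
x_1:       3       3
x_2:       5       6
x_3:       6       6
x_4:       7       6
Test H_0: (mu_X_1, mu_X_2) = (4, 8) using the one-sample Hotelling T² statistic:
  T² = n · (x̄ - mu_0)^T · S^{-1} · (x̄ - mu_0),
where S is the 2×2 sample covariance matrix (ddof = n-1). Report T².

Step 1 — sample mean vector:
  mean(X_1) = (3 + 5 + 6 + 7) / 4 = 21/4 = 5.25
  mean(X_2) = (3 + 6 + 6 + 6) / 4 = 21/4 = 5.25
  x̄ = (5.25, 5.25),  deviation x̄ - mu_0 = (5.25, 5.25) - (4, 8) = (1.25, -2.75).

Step 2 — sample covariance matrix, S[i,j] = (1/(n-1)) · Σ_k (x_{k,i} - mean_i) · (x_{k,j} - mean_j), divisor n-1 = 3:
  S[X_1,X_1] = ((-2.25)·(-2.25) + (-0.25)·(-0.25) + (0.75)·(0.75) + (1.75)·(1.75)) / 3 = 8.75/3 = 2.9167
  S[X_1,X_2] = ((-2.25)·(-2.25) + (-0.25)·(0.75) + (0.75)·(0.75) + (1.75)·(0.75)) / 3 = 6.75/3 = 2.25
  S[X_2,X_2] = ((-2.25)·(-2.25) + (0.75)·(0.75) + (0.75)·(0.75) + (0.75)·(0.75)) / 3 = 6.75/3 = 2.25
  S = [[2.9167, 2.25],
 [2.25, 2.25]].

Step 3 — invert S. det(S) = 2.9167·2.25 - (2.25)² = 1.5.
  S^{-1} = (1/det) · [[d, -b], [-b, a]] = [[1.5, -1.5],
 [-1.5, 1.9444]].

Step 4 — quadratic form (x̄ - mu_0)^T · S^{-1} · (x̄ - mu_0):
  S^{-1} · (x̄ - mu_0) = (6, -7.2222),
  (x̄ - mu_0)^T · [...] = (1.25)·(6) + (-2.75)·(-7.2222) = 27.3611.

Step 5 — scale by n: T² = 4 · 27.3611 = 109.4444.

T² ≈ 109.4444


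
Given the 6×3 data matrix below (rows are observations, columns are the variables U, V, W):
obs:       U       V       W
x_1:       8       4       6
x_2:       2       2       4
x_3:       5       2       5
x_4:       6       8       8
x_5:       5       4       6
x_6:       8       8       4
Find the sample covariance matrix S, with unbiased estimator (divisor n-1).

Step 1 — column means:
  mean(U) = (8 + 2 + 5 + 6 + 5 + 8) / 6 = 34/6 = 5.6667
  mean(V) = (4 + 2 + 2 + 8 + 4 + 8) / 6 = 28/6 = 4.6667
  mean(W) = (6 + 4 + 5 + 8 + 6 + 4) / 6 = 33/6 = 5.5

Step 2 — sample covariance S[i,j] = (1/(n-1)) · Σ_k (x_{k,i} - mean_i) · (x_{k,j} - mean_j), with n-1 = 5.
  S[U,U] = ((2.3333)·(2.3333) + (-3.6667)·(-3.6667) + (-0.6667)·(-0.6667) + (0.3333)·(0.3333) + (-0.6667)·(-0.6667) + (2.3333)·(2.3333)) / 5 = 25.3333/5 = 5.0667
  S[U,V] = ((2.3333)·(-0.6667) + (-3.6667)·(-2.6667) + (-0.6667)·(-2.6667) + (0.3333)·(3.3333) + (-0.6667)·(-0.6667) + (2.3333)·(3.3333)) / 5 = 19.3333/5 = 3.8667
  S[U,W] = ((2.3333)·(0.5) + (-3.6667)·(-1.5) + (-0.6667)·(-0.5) + (0.3333)·(2.5) + (-0.6667)·(0.5) + (2.3333)·(-1.5)) / 5 = 4/5 = 0.8
  S[V,V] = ((-0.6667)·(-0.6667) + (-2.6667)·(-2.6667) + (-2.6667)·(-2.6667) + (3.3333)·(3.3333) + (-0.6667)·(-0.6667) + (3.3333)·(3.3333)) / 5 = 37.3333/5 = 7.4667
  S[V,W] = ((-0.6667)·(0.5) + (-2.6667)·(-1.5) + (-2.6667)·(-0.5) + (3.3333)·(2.5) + (-0.6667)·(0.5) + (3.3333)·(-1.5)) / 5 = 8/5 = 1.6
  S[W,W] = ((0.5)·(0.5) + (-1.5)·(-1.5) + (-0.5)·(-0.5) + (2.5)·(2.5) + (0.5)·(0.5) + (-1.5)·(-1.5)) / 5 = 11.5/5 = 2.3

S is symmetric (S[j,i] = S[i,j]). Assembling:

S = [[5.0667, 3.8667, 0.8],
 [3.8667, 7.4667, 1.6],
 [0.8, 1.6, 2.3]]


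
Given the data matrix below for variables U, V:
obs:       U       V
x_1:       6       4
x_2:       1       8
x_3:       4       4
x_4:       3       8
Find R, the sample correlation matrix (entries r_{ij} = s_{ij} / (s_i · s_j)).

Step 1 — column means:
  mean(U) = (6 + 1 + 4 + 3) / 4 = 14/4 = 3.5
  mean(V) = (4 + 8 + 4 + 8) / 4 = 24/4 = 6

Step 2 — sample variances and covariances s[i,j] = (1/(n-1)) · Σ_k (x_{k,i} - mean_i) · (x_{k,j} - mean_j), with n-1 = 3:
  s[U,U] = ((2.5)·(2.5) + (-2.5)·(-2.5) + (0.5)·(0.5) + (-0.5)·(-0.5)) / 3 = 13/3 = 4.3333
  s[U,V] = ((2.5)·(-2) + (-2.5)·(2) + (0.5)·(-2) + (-0.5)·(2)) / 3 = -12/3 = -4
  s[V,V] = ((-2)·(-2) + (2)·(2) + (-2)·(-2) + (2)·(2)) / 3 = 16/3 = 5.3333
  Sample standard deviations s_i = √(s[i,i]):
  s(U) = √(4.3333) = 2.0817
  s(V) = √(5.3333) = 2.3094

Step 3 — r_{ij} = s_{ij} / (s_i · s_j):
  r[U,U] = 1 (diagonal).
  r[U,V] = -4 / (2.0817 · 2.3094) = -4 / 4.8074 = -0.8321
  r[V,V] = 1 (diagonal).

R is symmetric with unit diagonal. Assembling:

R = [[1, -0.8321],
 [-0.8321, 1]]


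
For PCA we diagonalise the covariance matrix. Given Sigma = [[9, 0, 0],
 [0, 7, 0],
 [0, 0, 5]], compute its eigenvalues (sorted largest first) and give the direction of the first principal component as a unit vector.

Step 1 — characteristic polynomial p(λ) = det(λI - Sigma) = λ³ - tr·λ² + c_1·λ - det, where tr = trace, c_1 = sum of the principal 2×2 minors, det = det(Sigma):
  tr = 9 + 7 + 5 = 21,
  c_1 = (9·7 - (0)²) + (9·5 - (0)²) + (7·5 - (0)²) = 63 + 45 + 35 = 143,
  det = 9·(7·5 - (0)²) - (0)·((0)·5 - (0)·(0)) + (0)·((0)·(0) - 7·(0)) = 9·(35) - (0)·(0) + (0)·(0) = 315.
  So p(λ) = λ³ - 21λ² + 143λ - 315.
Step 2 — look for an integer root (rational root theorem: any rational root is an integer divisor of 315). Testing λ = 5:
  p(5) = 125 - 525 + 715 - 315 = 0  ✓
  Dividing out (λ - 5): p(λ) = (λ - 5)(λ² - 16λ + 63).
Step 3 — remaining eigenvalues from the quadratic λ² - 16λ + 63 = 0:
  Δ = 16² - 4·63 = 256 - 252 = 4,  λ = (16 ± √4)/2 = (16 ± 2)/2 = 9 or 7.
  Sorted: λ_1 = 9,  λ_2 = 7,  λ_3 = 5  (check: sum = 21 = tr ✓).

Step 4 — unit eigenvector for λ_1 = 9: v spans the null space of (Sigma - λ_1 I), whose rows are
  r_1 = (0, 0, 0),  r_2 = (0, -2, 0),  r_3 = (0, 0, -4).
  v is orthogonal to every row, so take v ∝ r_2 × r_3 = ((-2)·(-4) - (0)·(0), (0)·(0) - (0)·(-4), (0)·(0) - (-2)·(0)) = (8, 0, 0).
  Rescale (divide by 8): u = (1, 0, 0).
  ||u|| = √((1)² + (0)² + (0)²) = √(1) = 1,  v_1 = u/||u|| ≈ (1, 0, 0) (||v_1|| = 1).

λ_1 = 9,  λ_2 = 7,  λ_3 = 5;  v_1 ≈ (1, 0, 0)


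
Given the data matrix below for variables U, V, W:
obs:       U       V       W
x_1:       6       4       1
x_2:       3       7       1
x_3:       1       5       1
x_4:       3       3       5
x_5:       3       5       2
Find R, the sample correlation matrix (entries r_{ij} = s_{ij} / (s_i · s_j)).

Step 1 — column means:
  mean(U) = (6 + 3 + 1 + 3 + 3) / 5 = 16/5 = 3.2
  mean(V) = (4 + 7 + 5 + 3 + 5) / 5 = 24/5 = 4.8
  mean(W) = (1 + 1 + 1 + 5 + 2) / 5 = 10/5 = 2

Step 2 — sample variances and covariances s[i,j] = (1/(n-1)) · Σ_k (x_{k,i} - mean_i) · (x_{k,j} - mean_j), with n-1 = 4:
  s[U,U] = ((2.8)·(2.8) + (-0.2)·(-0.2) + (-2.2)·(-2.2) + (-0.2)·(-0.2) + (-0.2)·(-0.2)) / 4 = 12.8/4 = 3.2
  s[U,V] = ((2.8)·(-0.8) + (-0.2)·(2.2) + (-2.2)·(0.2) + (-0.2)·(-1.8) + (-0.2)·(0.2)) / 4 = -2.8/4 = -0.7
  s[U,W] = ((2.8)·(-1) + (-0.2)·(-1) + (-2.2)·(-1) + (-0.2)·(3) + (-0.2)·(0)) / 4 = -1/4 = -0.25
  s[V,V] = ((-0.8)·(-0.8) + (2.2)·(2.2) + (0.2)·(0.2) + (-1.8)·(-1.8) + (0.2)·(0.2)) / 4 = 8.8/4 = 2.2
  s[V,W] = ((-0.8)·(-1) + (2.2)·(-1) + (0.2)·(-1) + (-1.8)·(3) + (0.2)·(0)) / 4 = -7/4 = -1.75
  s[W,W] = ((-1)·(-1) + (-1)·(-1) + (-1)·(-1) + (3)·(3) + (0)·(0)) / 4 = 12/4 = 3
  Sample standard deviations s_i = √(s[i,i]):
  s(U) = √(3.2) = 1.7889
  s(V) = √(2.2) = 1.4832
  s(W) = √(3) = 1.7321

Step 3 — r_{ij} = s_{ij} / (s_i · s_j):
  r[U,U] = 1 (diagonal).
  r[U,V] = -0.7 / (1.7889 · 1.4832) = -0.7 / 2.6533 = -0.2638
  r[U,W] = -0.25 / (1.7889 · 1.7321) = -0.25 / 3.0984 = -0.0807
  r[V,V] = 1 (diagonal).
  r[V,W] = -1.75 / (1.4832 · 1.7321) = -1.75 / 2.569 = -0.6812
  r[W,W] = 1 (diagonal).

R is symmetric with unit diagonal. Assembling:

R = [[1, -0.2638, -0.0807],
 [-0.2638, 1, -0.6812],
 [-0.0807, -0.6812, 1]]


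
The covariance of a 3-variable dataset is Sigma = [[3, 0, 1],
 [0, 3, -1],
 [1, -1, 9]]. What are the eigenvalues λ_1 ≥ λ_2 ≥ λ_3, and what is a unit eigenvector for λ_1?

Step 1 — characteristic polynomial p(λ) = det(λI - Sigma) = λ³ - tr·λ² + c_1·λ - det, where tr = trace, c_1 = sum of the principal 2×2 minors, det = det(Sigma):
  tr = 3 + 3 + 9 = 15,
  c_1 = (3·3 - (0)²) + (3·9 - (1)²) + (3·9 - (-1)²) = 9 + 26 + 26 = 61,
  det = 3·(3·9 - (-1)²) - (0)·((0)·9 - (-1)·(1)) + (1)·((0)·(-1) - 3·(1)) = 3·(26) - (0)·(1) + (1)·(-3) = 75.
  So p(λ) = λ³ - 15λ² + 61λ - 75.
Step 2 — look for an integer root (rational root theorem: any rational root is an integer divisor of 75). Testing λ = 3:
  p(3) = 27 - 135 + 183 - 75 = 0  ✓
  Dividing out (λ - 3): p(λ) = (λ - 3)(λ² - 12λ + 25).
Step 3 — remaining eigenvalues from the quadratic λ² - 12λ + 25 = 0:
  Δ = 12² - 4·25 = 144 - 100 = 44,  λ = (12 ± √44)/2 = (12 ± 6.6332)/2 ≈ 9.3166 or 2.6834.
  Sorted: λ_1 = 9.3166,  λ_2 = 3,  λ_3 = 2.6834  (check: sum = 15 = tr ✓).

Step 4 — unit eigenvector for λ_1 ≈ 9.3166: v spans the null space of (Sigma - λ_1 I), whose rows are
  r_1 = (-6.3166, 0, 1),  r_2 = (0, -6.3166, -1),  r_3 = (1, -1, -0.3166).
  v is orthogonal to every row, so take v ∝ r_1 × r_2 = ((0)·(-1) - (1)·(-6.3166), (1)·(0) - (-6.3166)·(-1), (-6.3166)·(-6.3166) - (0)·(0)) ≈ (6.3166, -6.3166, 39.8997).
  Let u = (6.3166, -6.3166, 39.8997).
  ||u|| = √((6.3166)² + (-6.3166)² + (39.8997)²) = √(1671.7894) ≈ 40.8875,  v_1 = u/||u|| ≈ (0.1545, -0.1545, 0.9758) (||v_1|| = 1).

λ_1 = 9.3166,  λ_2 = 3,  λ_3 = 2.6834;  v_1 ≈ (0.1545, -0.1545, 0.9758)


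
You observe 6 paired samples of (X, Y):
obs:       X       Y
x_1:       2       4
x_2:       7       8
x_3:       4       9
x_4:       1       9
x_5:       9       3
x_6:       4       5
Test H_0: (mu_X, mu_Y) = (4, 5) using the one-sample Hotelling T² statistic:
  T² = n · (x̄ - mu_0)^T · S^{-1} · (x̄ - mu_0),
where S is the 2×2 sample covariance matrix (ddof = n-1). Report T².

Step 1 — sample mean vector:
  mean(X) = (2 + 7 + 4 + 1 + 9 + 4) / 6 = 27/6 = 4.5
  mean(Y) = (4 + 8 + 9 + 9 + 3 + 5) / 6 = 38/6 = 6.3333
  x̄ = (4.5, 6.3333),  deviation x̄ - mu_0 = (4.5, 6.3333) - (4, 5) = (0.5, 1.3333).

Step 2 — sample covariance matrix, S[i,j] = (1/(n-1)) · Σ_k (x_{k,i} - mean_i) · (x_{k,j} - mean_j), divisor n-1 = 5:
  S[X,X] = ((-2.5)·(-2.5) + (2.5)·(2.5) + (-0.5)·(-0.5) + (-3.5)·(-3.5) + (4.5)·(4.5) + (-0.5)·(-0.5)) / 5 = 45.5/5 = 9.1
  S[X,Y] = ((-2.5)·(-2.3333) + (2.5)·(1.6667) + (-0.5)·(2.6667) + (-3.5)·(2.6667) + (4.5)·(-3.3333) + (-0.5)·(-1.3333)) / 5 = -15/5 = -3
  S[Y,Y] = ((-2.3333)·(-2.3333) + (1.6667)·(1.6667) + (2.6667)·(2.6667) + (2.6667)·(2.6667) + (-3.3333)·(-3.3333) + (-1.3333)·(-1.3333)) / 5 = 35.3333/5 = 7.0667
  S = [[9.1, -3],
 [-3, 7.0667]].

Step 3 — invert S. det(S) = 9.1·7.0667 - (-3)² = 55.3067.
  S^{-1} = (1/det) · [[d, -b], [-b, a]] = [[0.1278, 0.0542],
 [0.0542, 0.1645]].

Step 4 — quadratic form (x̄ - mu_0)^T · S^{-1} · (x̄ - mu_0):
  S^{-1} · (x̄ - mu_0) = (0.1362, 0.2465),
  (x̄ - mu_0)^T · [...] = (0.5)·(0.1362) + (1.3333)·(0.2465) = 0.3968.

Step 5 — scale by n: T² = 6 · 0.3968 = 2.3807.

T² ≈ 2.3807


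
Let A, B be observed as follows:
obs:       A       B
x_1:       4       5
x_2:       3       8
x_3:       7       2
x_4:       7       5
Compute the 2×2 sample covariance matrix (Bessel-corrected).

Step 1 — column means:
  mean(A) = (4 + 3 + 7 + 7) / 4 = 21/4 = 5.25
  mean(B) = (5 + 8 + 2 + 5) / 4 = 20/4 = 5

Step 2 — sample covariance S[i,j] = (1/(n-1)) · Σ_k (x_{k,i} - mean_i) · (x_{k,j} - mean_j), with n-1 = 3.
  S[A,A] = ((-1.25)·(-1.25) + (-2.25)·(-2.25) + (1.75)·(1.75) + (1.75)·(1.75)) / 3 = 12.75/3 = 4.25
  S[A,B] = ((-1.25)·(0) + (-2.25)·(3) + (1.75)·(-3) + (1.75)·(0)) / 3 = -12/3 = -4
  S[B,B] = ((0)·(0) + (3)·(3) + (-3)·(-3) + (0)·(0)) / 3 = 18/3 = 6

S is symmetric (S[j,i] = S[i,j]). Assembling:

S = [[4.25, -4],
 [-4, 6]]


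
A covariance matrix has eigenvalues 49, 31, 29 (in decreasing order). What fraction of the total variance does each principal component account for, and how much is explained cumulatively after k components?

Step 1 — total variance = trace(Sigma) = Σ λ_i = 49 + 31 + 29 = 109.

Step 2 — fraction explained by component i = λ_i / Σ λ:
  PC1: 49/109 = 0.4495
  PC2: 31/109 = 0.2844
  PC3: 29/109 = 0.2661

Step 3 — cumulative fraction after k components = (λ_1 + ... + λ_k) / Σ λ:
  k = 1: 49/109 = 0.4495
  k = 2: (49 + 31)/109 = 80/109 = 0.7339
  k = 3: (49 + 31 + 29)/109 = 109/109 = 1

Summary (fraction, with percent):

explained: PC1 0.4495 (44.95%), PC2 0.2844 (28.44%), PC3 0.2661 (26.61%);  cumulative: 0.4495, 0.7339, 1


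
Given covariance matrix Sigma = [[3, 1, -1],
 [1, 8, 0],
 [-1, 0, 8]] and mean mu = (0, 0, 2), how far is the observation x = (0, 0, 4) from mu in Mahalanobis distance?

Step 1 — centre the observation: (x - mu) = (0, 0, 2).

Step 2 — invert Sigma (cofactor / det for 3×3, or solve directly):
  Sigma^{-1} = [[0.3636, -0.0455, 0.0455],
 [-0.0455, 0.1307, -0.0057],
 [0.0455, -0.0057, 0.1307]].

Step 3 — form the quadratic (x - mu)^T · Sigma^{-1} · (x - mu):
  Sigma^{-1} · (x - mu) = (0.0909, -0.0114, 0.2614).
  (x - mu)^T · [Sigma^{-1} · (x - mu)] = (0)·(0.0909) + (0)·(-0.0114) + (2)·(0.2614) = 0.5227.

Step 4 — take square root: d = √(0.5227) ≈ 0.723.

d(x, mu) = √(0.5227) ≈ 0.723


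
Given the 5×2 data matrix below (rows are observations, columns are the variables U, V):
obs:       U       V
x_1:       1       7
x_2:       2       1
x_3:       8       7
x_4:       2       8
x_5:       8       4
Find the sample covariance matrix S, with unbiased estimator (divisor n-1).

Step 1 — column means:
  mean(U) = (1 + 2 + 8 + 2 + 8) / 5 = 21/5 = 4.2
  mean(V) = (7 + 1 + 7 + 8 + 4) / 5 = 27/5 = 5.4

Step 2 — sample covariance S[i,j] = (1/(n-1)) · Σ_k (x_{k,i} - mean_i) · (x_{k,j} - mean_j), with n-1 = 4.
  S[U,U] = ((-3.2)·(-3.2) + (-2.2)·(-2.2) + (3.8)·(3.8) + (-2.2)·(-2.2) + (3.8)·(3.8)) / 4 = 48.8/4 = 12.2
  S[U,V] = ((-3.2)·(1.6) + (-2.2)·(-4.4) + (3.8)·(1.6) + (-2.2)·(2.6) + (3.8)·(-1.4)) / 4 = -0.4/4 = -0.1
  S[V,V] = ((1.6)·(1.6) + (-4.4)·(-4.4) + (1.6)·(1.6) + (2.6)·(2.6) + (-1.4)·(-1.4)) / 4 = 33.2/4 = 8.3

S is symmetric (S[j,i] = S[i,j]). Assembling:

S = [[12.2, -0.1],
 [-0.1, 8.3]]


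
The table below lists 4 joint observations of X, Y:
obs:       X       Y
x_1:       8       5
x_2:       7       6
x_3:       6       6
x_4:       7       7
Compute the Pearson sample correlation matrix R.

Step 1 — column means:
  mean(X) = (8 + 7 + 6 + 7) / 4 = 28/4 = 7
  mean(Y) = (5 + 6 + 6 + 7) / 4 = 24/4 = 6

Step 2 — sample variances and covariances s[i,j] = (1/(n-1)) · Σ_k (x_{k,i} - mean_i) · (x_{k,j} - mean_j), with n-1 = 3:
  s[X,X] = ((1)·(1) + (0)·(0) + (-1)·(-1) + (0)·(0)) / 3 = 2/3 = 0.6667
  s[X,Y] = ((1)·(-1) + (0)·(0) + (-1)·(0) + (0)·(1)) / 3 = -1/3 = -0.3333
  s[Y,Y] = ((-1)·(-1) + (0)·(0) + (0)·(0) + (1)·(1)) / 3 = 2/3 = 0.6667
  Sample standard deviations s_i = √(s[i,i]):
  s(X) = √(0.6667) = 0.8165
  s(Y) = √(0.6667) = 0.8165

Step 3 — r_{ij} = s_{ij} / (s_i · s_j):
  r[X,X] = 1 (diagonal).
  r[X,Y] = -0.3333 / (0.8165 · 0.8165) = -0.3333 / 0.6667 = -0.5
  r[Y,Y] = 1 (diagonal).

R is symmetric with unit diagonal. Assembling:

R = [[1, -0.5],
 [-0.5, 1]]


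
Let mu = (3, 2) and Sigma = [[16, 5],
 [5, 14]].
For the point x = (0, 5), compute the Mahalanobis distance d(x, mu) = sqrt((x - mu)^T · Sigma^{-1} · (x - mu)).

Step 1 — centre the observation: (x - mu) = (-3, 3).

Step 2 — invert Sigma. det(Sigma) = 16·14 - (5)² = 199.
  Sigma^{-1} = (1/det) · [[d, -b], [-b, a]] = [[0.0704, -0.0251],
 [-0.0251, 0.0804]].

Step 3 — form the quadratic (x - mu)^T · Sigma^{-1} · (x - mu):
  Sigma^{-1} · (x - mu) = (-0.2864, 0.3166).
  (x - mu)^T · [Sigma^{-1} · (x - mu)] = (-3)·(-0.2864) + (3)·(0.3166) = 1.809.

Step 4 — take square root: d = √(1.809) ≈ 1.345.

d(x, mu) = √(1.809) ≈ 1.345


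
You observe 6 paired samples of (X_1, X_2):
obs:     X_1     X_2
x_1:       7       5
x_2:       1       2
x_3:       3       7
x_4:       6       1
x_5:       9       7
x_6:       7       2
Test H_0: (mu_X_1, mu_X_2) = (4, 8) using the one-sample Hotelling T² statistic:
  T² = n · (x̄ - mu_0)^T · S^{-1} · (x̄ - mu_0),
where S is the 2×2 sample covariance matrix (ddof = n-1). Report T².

Step 1 — sample mean vector:
  mean(X_1) = (7 + 1 + 3 + 6 + 9 + 7) / 6 = 33/6 = 5.5
  mean(X_2) = (5 + 2 + 7 + 1 + 7 + 2) / 6 = 24/6 = 4
  x̄ = (5.5, 4),  deviation x̄ - mu_0 = (5.5, 4) - (4, 8) = (1.5, -4).

Step 2 — sample covariance matrix, S[i,j] = (1/(n-1)) · Σ_k (x_{k,i} - mean_i) · (x_{k,j} - mean_j), divisor n-1 = 5:
  S[X_1,X_1] = ((1.5)·(1.5) + (-4.5)·(-4.5) + (-2.5)·(-2.5) + (0.5)·(0.5) + (3.5)·(3.5) + (1.5)·(1.5)) / 5 = 43.5/5 = 8.7
  S[X_1,X_2] = ((1.5)·(1) + (-4.5)·(-2) + (-2.5)·(3) + (0.5)·(-3) + (3.5)·(3) + (1.5)·(-2)) / 5 = 9/5 = 1.8
  S[X_2,X_2] = ((1)·(1) + (-2)·(-2) + (3)·(3) + (-3)·(-3) + (3)·(3) + (-2)·(-2)) / 5 = 36/5 = 7.2
  S = [[8.7, 1.8],
 [1.8, 7.2]].

Step 3 — invert S. det(S) = 8.7·7.2 - (1.8)² = 59.4.
  S^{-1} = (1/det) · [[d, -b], [-b, a]] = [[0.1212, -0.0303],
 [-0.0303, 0.1465]].

Step 4 — quadratic form (x̄ - mu_0)^T · S^{-1} · (x̄ - mu_0):
  S^{-1} · (x̄ - mu_0) = (0.303, -0.6313),
  (x̄ - mu_0)^T · [...] = (1.5)·(0.303) + (-4)·(-0.6313) = 2.9798.

Step 5 — scale by n: T² = 6 · 2.9798 = 17.8788.

T² ≈ 17.8788


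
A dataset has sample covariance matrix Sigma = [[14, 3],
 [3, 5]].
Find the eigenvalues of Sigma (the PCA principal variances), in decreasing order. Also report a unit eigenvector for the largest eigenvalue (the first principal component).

Step 1 — characteristic polynomial of 2×2 Sigma:
  det(Sigma - λI) = λ² - trace · λ + det = 0.
  trace = 14 + 5 = 19, det = 14·5 - (3)² = 61.
Step 2 — discriminant:
  Δ = trace² - 4·det = 361 - 244 = 117.
Step 3 — eigenvalues:
  λ = (trace ± √Δ)/2 = (19 ± 10.8167)/2,
  λ_1 = 14.9083,  λ_2 = 4.0917.

Step 4 — unit eigenvector for λ_1: solve (Sigma - λ_1 I)v = 0. First row:
  (14 - 14.9083)·v_x + (3)·v_y = 0, i.e. (-0.9083)·v_x + (3)·v_y = 0,
  so v ∝ (b, λ_1 - a) = (3, 0.9083) = u.
  ||u|| = √((3)² + (0.9083)²) = √(9.8251) ≈ 3.1345,
  v_1 = u/||u|| ≈ (0.9571, 0.2898) (||v_1|| = 1).

λ_1 = 14.9083,  λ_2 = 4.0917;  v_1 ≈ (0.9571, 0.2898)


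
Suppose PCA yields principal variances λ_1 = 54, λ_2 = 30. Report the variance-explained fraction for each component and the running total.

Step 1 — total variance = trace(Sigma) = Σ λ_i = 54 + 30 = 84.

Step 2 — fraction explained by component i = λ_i / Σ λ:
  PC1: 54/84 = 0.6429
  PC2: 30/84 = 0.3571

Step 3 — cumulative fraction after k components = (λ_1 + ... + λ_k) / Σ λ:
  k = 1: 54/84 = 0.6429
  k = 2: (54 + 30)/84 = 84/84 = 1

Summary (fraction, with percent):

explained: PC1 0.6429 (64.29%), PC2 0.3571 (35.71%);  cumulative: 0.6429, 1


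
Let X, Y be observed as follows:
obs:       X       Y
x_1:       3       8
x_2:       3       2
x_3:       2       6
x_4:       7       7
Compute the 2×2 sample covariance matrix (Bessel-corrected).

Step 1 — column means:
  mean(X) = (3 + 3 + 2 + 7) / 4 = 15/4 = 3.75
  mean(Y) = (8 + 2 + 6 + 7) / 4 = 23/4 = 5.75

Step 2 — sample covariance S[i,j] = (1/(n-1)) · Σ_k (x_{k,i} - mean_i) · (x_{k,j} - mean_j), with n-1 = 3.
  S[X,X] = ((-0.75)·(-0.75) + (-0.75)·(-0.75) + (-1.75)·(-1.75) + (3.25)·(3.25)) / 3 = 14.75/3 = 4.9167
  S[X,Y] = ((-0.75)·(2.25) + (-0.75)·(-3.75) + (-1.75)·(0.25) + (3.25)·(1.25)) / 3 = 4.75/3 = 1.5833
  S[Y,Y] = ((2.25)·(2.25) + (-3.75)·(-3.75) + (0.25)·(0.25) + (1.25)·(1.25)) / 3 = 20.75/3 = 6.9167

S is symmetric (S[j,i] = S[i,j]). Assembling:

S = [[4.9167, 1.5833],
 [1.5833, 6.9167]]


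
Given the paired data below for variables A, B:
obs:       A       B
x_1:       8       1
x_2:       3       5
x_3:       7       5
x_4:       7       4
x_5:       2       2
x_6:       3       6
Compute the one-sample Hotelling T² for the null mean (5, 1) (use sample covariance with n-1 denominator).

Step 1 — sample mean vector:
  mean(A) = (8 + 3 + 7 + 7 + 2 + 3) / 6 = 30/6 = 5
  mean(B) = (1 + 5 + 5 + 4 + 2 + 6) / 6 = 23/6 = 3.8333
  x̄ = (5, 3.8333),  deviation x̄ - mu_0 = (5, 3.8333) - (5, 1) = (0, 2.8333).

Step 2 — sample covariance matrix, S[i,j] = (1/(n-1)) · Σ_k (x_{k,i} - mean_i) · (x_{k,j} - mean_j), divisor n-1 = 5:
  S[A,A] = ((3)·(3) + (-2)·(-2) + (2)·(2) + (2)·(2) + (-3)·(-3) + (-2)·(-2)) / 5 = 34/5 = 6.8
  S[A,B] = ((3)·(-2.8333) + (-2)·(1.1667) + (2)·(1.1667) + (2)·(0.1667) + (-3)·(-1.8333) + (-2)·(2.1667)) / 5 = -7/5 = -1.4
  S[B,B] = ((-2.8333)·(-2.8333) + (1.1667)·(1.1667) + (1.1667)·(1.1667) + (0.1667)·(0.1667) + (-1.8333)·(-1.8333) + (2.1667)·(2.1667)) / 5 = 18.8333/5 = 3.7667
  S = [[6.8, -1.4],
 [-1.4, 3.7667]].

Step 3 — invert S. det(S) = 6.8·3.7667 - (-1.4)² = 23.6533.
  S^{-1} = (1/det) · [[d, -b], [-b, a]] = [[0.1592, 0.0592],
 [0.0592, 0.2875]].

Step 4 — quadratic form (x̄ - mu_0)^T · S^{-1} · (x̄ - mu_0):
  S^{-1} · (x̄ - mu_0) = (0.1677, 0.8145),
  (x̄ - mu_0)^T · [...] = (0)·(0.1677) + (2.8333)·(0.8145) = 2.3079.

Step 5 — scale by n: T² = 6 · 2.3079 = 13.8472.

T² ≈ 13.8472


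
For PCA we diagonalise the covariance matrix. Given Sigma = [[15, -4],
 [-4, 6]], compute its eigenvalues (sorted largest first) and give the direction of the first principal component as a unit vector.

Step 1 — characteristic polynomial of 2×2 Sigma:
  det(Sigma - λI) = λ² - trace · λ + det = 0.
  trace = 15 + 6 = 21, det = 15·6 - (-4)² = 74.
Step 2 — discriminant:
  Δ = trace² - 4·det = 441 - 296 = 145.
Step 3 — eigenvalues:
  λ = (trace ± √Δ)/2 = (21 ± 12.0416)/2,
  λ_1 = 16.5208,  λ_2 = 4.4792.

Step 4 — unit eigenvector for λ_1: solve (Sigma - λ_1 I)v = 0. First row:
  (15 - 16.5208)·v_x + (-4)·v_y = 0, i.e. (-1.5208)·v_x + (-4)·v_y = 0,
  so v ∝ (b, λ_1 - a) = (-4, 1.5208); multiply by -1 so the first entry is positive: u = (4, -1.5208).
  ||u|| = √((4)² + (-1.5208)²) = √(18.3128) ≈ 4.2793,
  v_1 = u/||u|| ≈ (0.9347, -0.3554) (||v_1|| = 1).

λ_1 = 16.5208,  λ_2 = 4.4792;  v_1 ≈ (0.9347, -0.3554)


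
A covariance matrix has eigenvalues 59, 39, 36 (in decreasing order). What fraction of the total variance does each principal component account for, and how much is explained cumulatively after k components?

Step 1 — total variance = trace(Sigma) = Σ λ_i = 59 + 39 + 36 = 134.

Step 2 — fraction explained by component i = λ_i / Σ λ:
  PC1: 59/134 = 0.4403
  PC2: 39/134 = 0.291
  PC3: 36/134 = 0.2687

Step 3 — cumulative fraction after k components = (λ_1 + ... + λ_k) / Σ λ:
  k = 1: 59/134 = 0.4403
  k = 2: (59 + 39)/134 = 98/134 = 0.7313
  k = 3: (59 + 39 + 36)/134 = 134/134 = 1

Summary (fraction, with percent):

explained: PC1 0.4403 (44.03%), PC2 0.291 (29.1%), PC3 0.2687 (26.87%);  cumulative: 0.4403, 0.7313, 1
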